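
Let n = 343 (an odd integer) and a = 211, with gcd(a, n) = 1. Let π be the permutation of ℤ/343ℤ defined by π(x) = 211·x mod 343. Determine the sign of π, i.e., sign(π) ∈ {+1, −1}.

+1

Orbit of 204 under x↦211x: [204, 169, 330, 1, 211, 274, 190]… (length divides ord_343(211)).
Decompose π into cycles: lengths [49, 49, 49, 49, 49, 49, 7, 7, 7, 7, 7, 7, 1, 1, 1, 1, 1, 1, 1] (19 cycles, including the fixed point 0).
n − c = 343 − 19 = 324; sign = (−1)^324 = +1.
Zolotarev: (211|343) = +1, matching the cycle-count sign.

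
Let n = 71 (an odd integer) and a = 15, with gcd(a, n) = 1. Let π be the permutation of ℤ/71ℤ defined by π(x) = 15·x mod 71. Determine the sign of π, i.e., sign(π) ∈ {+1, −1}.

+1

Orbit of 27 under x↦15x: [27, 50, 40, 32, 54, 29, 9]… (length divides ord_71(15)).
The orbit structure of x ↦ 15x mod 71: 3 orbits of sizes [35, 35, 1].
sign(π) = (−1)^{n − #cycles} = (−1)^{71−3} = (−1)^68 = +1.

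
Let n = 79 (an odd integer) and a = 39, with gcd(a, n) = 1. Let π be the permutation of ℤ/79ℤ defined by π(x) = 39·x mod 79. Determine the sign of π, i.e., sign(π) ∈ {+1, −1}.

-1

Start at x=39: 39 → 20 → 69 → 5 → 37 → 21 → 29 → … (one orbit).
Cycle type of π: 78 + 1; total 2 cycles.
2 cycles on 79: each ℓ→(−1)^(ℓ−1), product (−1)^77 = -1.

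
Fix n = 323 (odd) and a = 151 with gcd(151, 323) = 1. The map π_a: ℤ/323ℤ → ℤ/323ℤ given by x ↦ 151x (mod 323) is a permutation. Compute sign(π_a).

-1

Start at x=189: 189 → 115 → 246 → 1 → 151 → 191 → 94 → … (one orbit).
Cycle type of π: 8×38 + 2×9 + 1; total 48 cycles.
n − c = 323 − 48 = 275; sign = (−1)^275 = -1.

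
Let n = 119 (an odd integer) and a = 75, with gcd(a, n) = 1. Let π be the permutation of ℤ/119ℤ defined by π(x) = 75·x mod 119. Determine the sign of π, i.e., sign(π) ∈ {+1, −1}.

Trace 54: π^k(54) = [54, 4, 62, 9, 80, 50, 61] for k=0..6.
Cycle lengths of π_75 on ℤ/119ℤ: [48, 48, 16, 6, 1]; 5 cycles in total.
sign(π) = (−1)^{n − #cycles} = (−1)^{119−5} = (−1)^114 = +1.
The Jacobi symbol (75|119) = +1 (Zolotarev) agrees.

+1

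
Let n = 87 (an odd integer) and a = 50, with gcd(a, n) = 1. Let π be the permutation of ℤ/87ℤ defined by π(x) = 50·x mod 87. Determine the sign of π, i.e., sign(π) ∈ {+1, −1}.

+1

Start at x=2: 2 → 13 → 41 → 49 → 14 → 4 → 26 → … (one orbit).
Decompose π into cycles: lengths [28, 28, 28, 2, 1] (5 cycles, including the fixed point 0).
With 5 cycles on 87 points, sign = (−1)^{87−5} = +1.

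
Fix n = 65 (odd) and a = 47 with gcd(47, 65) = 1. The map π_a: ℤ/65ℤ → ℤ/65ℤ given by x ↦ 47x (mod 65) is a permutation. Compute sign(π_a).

+1

Start at x=64: 64 → 18 → 1 → 47 → 64 (one orbit).
π_47 has 17 disjoint cycles with lengths [4, 4, 4, 4, 4, 4, 4, 4, 4, 4, 4, 4, 4, 4, 4, 4, 1] on {0,…,64}.
17 cycles on 65: each ℓ→(−1)^(ℓ−1), product (−1)^48 = +1.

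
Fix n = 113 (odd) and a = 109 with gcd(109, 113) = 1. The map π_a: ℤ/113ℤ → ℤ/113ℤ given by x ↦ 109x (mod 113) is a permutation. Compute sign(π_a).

+1

Trace 16: π^k(16) = [16, 49, 30, 106, 28, 1, 109] for k=0..6.
The orbit structure of x ↦ 109x mod 113: 17 orbits of sizes [7, 7, 7, 7, 7, 7, 7, 7, 7, 7, 7, 7, 7, 7, 7, 7, 1].
n − c = 113 − 17 = 96; sign = (−1)^96 = +1.
Zolotarev: (109|113) = +1, matching the cycle-count sign.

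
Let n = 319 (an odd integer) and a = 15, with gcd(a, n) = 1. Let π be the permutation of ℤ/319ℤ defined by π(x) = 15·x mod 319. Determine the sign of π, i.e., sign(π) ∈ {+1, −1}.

-1

Trace 234: π^k(234) = [234, 1, 15, 225, 185, 223, 155] for k=0..6.
6 cycles of lengths [140, 140, 28, 5, 5, 1].
n − c = 319 − 6 = 313; sign = (−1)^313 = -1.
Via Zolotarev, sign(π_{15}) = (15|319) = -1.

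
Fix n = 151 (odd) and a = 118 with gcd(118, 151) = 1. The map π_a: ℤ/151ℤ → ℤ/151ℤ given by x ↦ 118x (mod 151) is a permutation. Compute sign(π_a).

Orbit of 1 under x↦118x: [1, 118, 32]… (length divides ord_151(118)).
The orbit structure of x ↦ 118x mod 151: 51 orbits of sizes [3, 3, 3, 3, 3, 3, 3, 3, 3, 3, 3, 3, 3, 3, 3, 3, 3, 3, 3, 3, 3, 3, 3, 3, 3, 3, 3, 3, 3, 3, 3, 3, 3, 3, 3, 3, 3, 3, 3, 3, 3, 3, 3, 3, 3, 3, 3, 3, 3, 3, 1].
51 cycles on 151: each ℓ→(−1)^(ℓ−1), product (−1)^100 = +1.
(118|151)_J = +1 (Zolotarev's lemma cross-check).

+1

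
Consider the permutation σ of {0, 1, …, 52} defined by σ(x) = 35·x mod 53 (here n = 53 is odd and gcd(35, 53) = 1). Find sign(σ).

-1

Start at x=12: 12 → 49 → 19 → 29 → 8 → 15 → 48 → … (one orbit).
The orbit structure of x ↦ 35x mod 53: 2 orbits of sizes [52, 1].
n − c = 53 − 2 = 51; sign = (−1)^51 = -1.
Zolotarev: (35|53) = -1, matching the cycle-count sign.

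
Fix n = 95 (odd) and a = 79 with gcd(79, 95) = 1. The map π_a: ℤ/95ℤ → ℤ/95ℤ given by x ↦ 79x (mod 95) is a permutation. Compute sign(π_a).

Orbit of 16 under x↦79x: [16, 29, 11, 14, 61, 69, 36]… (length divides ord_95(79)).
The orbit structure of x ↦ 79x mod 95: 8 orbits of sizes [18, 18, 18, 18, 18, 2, 2, 1].
Σ(ℓ_i−1) = 95−8 = 87; sign = (−1)^87 = -1.
Zolotarev: (79|95) = -1, matching the cycle-count sign.

-1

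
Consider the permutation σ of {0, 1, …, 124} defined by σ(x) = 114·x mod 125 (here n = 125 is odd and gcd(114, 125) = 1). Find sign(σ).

Orbit of 56 under x↦114x: [56, 9, 26, 89, 21, 19, 41]… (length divides ord_125(114)).
π_114 has 7 disjoint cycles with lengths [50, 50, 10, 10, 2, 2, 1] on {0,…,124}.
sign(π) = (−1)^{n − #cycles} = (−1)^{125−7} = (−1)^118 = +1.
Via Zolotarev, sign(π_{114}) = (114|125) = +1.

+1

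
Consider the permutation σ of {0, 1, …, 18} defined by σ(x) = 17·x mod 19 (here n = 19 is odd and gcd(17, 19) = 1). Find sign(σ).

Orbit of 11 under x↦17x: [11, 16, 6, 7, 5, 9, 1]… (length divides ord_19(17)).
Cycle lengths of π_17 on ℤ/19ℤ: [9, 9, 1]; 3 cycles in total.
Σ(ℓ_i−1) = 19−3 = 16; sign = (−1)^16 = +1.
(17|19)_J = +1 (Zolotarev's lemma cross-check).

+1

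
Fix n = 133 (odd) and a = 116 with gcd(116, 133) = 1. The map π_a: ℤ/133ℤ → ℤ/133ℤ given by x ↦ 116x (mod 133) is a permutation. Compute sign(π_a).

Start at x=86: 86 → 1 → 116 → 23 → 8 → 130 → 51 → … (one orbit).
The orbit structure of x ↦ 116x mod 133: 10 orbits of sizes [18, 18, 18, 18, 18, 18, 18, 3, 3, 1].
133 − 10 = 123 transpositions; sign(π) = (−1)^123 = -1.
Check: (116/133) = -1 by Zolotarev.

-1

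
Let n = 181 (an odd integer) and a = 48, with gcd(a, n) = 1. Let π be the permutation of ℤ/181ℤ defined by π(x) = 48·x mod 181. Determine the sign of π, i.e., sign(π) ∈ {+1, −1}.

+1

Start at x=132: 132 → 1 → 48 → 132 (one orbit).
Decompose π into cycles: lengths [3, 3, 3, 3, 3, 3, 3, 3, 3, 3, 3, 3, 3, 3, 3, 3, 3, 3, 3, 3, 3, 3, 3, 3, 3, 3, 3, 3, 3, 3, 3, 3, 3, 3, 3, 3, 3, 3, 3, 3, 3, 3, 3, 3, 3, 3, 3, 3, 3, 3, 3, 3, 3, 3, 3, 3, 3, 3, 3, 3, 1] (61 cycles, including the fixed point 0).
n − c = 181 − 61 = 120; sign = (−1)^120 = +1.
The Jacobi symbol (48|181) = +1 (Zolotarev) agrees.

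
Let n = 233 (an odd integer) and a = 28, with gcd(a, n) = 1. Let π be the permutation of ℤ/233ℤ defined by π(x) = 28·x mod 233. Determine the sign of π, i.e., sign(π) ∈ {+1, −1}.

+1

Orbit of 30 under x↦28x: [30, 141, 220, 102, 60, 49, 207]… (length divides ord_233(28)).
Cycle lengths of π_28 on ℤ/233ℤ: [116, 116, 1]; 3 cycles in total.
n − c = 233 − 3 = 230; sign = (−1)^230 = +1.
Via Zolotarev, sign(π_{28}) = (28|233) = +1.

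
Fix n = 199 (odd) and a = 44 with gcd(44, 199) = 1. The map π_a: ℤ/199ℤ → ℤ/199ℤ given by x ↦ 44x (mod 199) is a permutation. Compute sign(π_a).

Orbit of 66 under x↦44x: [66, 118, 18, 195, 23, 17, 151]… (length divides ord_199(44)).
Cycle type of π: 198 + 1; total 2 cycles.
2 cycles on 199: each ℓ→(−1)^(ℓ−1), product (−1)^197 = -1.
Check: (44/199) = -1 by Zolotarev.

-1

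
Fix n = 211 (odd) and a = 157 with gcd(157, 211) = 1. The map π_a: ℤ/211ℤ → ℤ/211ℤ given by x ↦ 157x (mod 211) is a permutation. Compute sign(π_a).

Orbit of 38 under x↦157x: [38, 58, 33, 117, 12, 196, 177]… (length divides ord_211(157)).
The orbit structure of x ↦ 157x mod 211: 6 orbits of sizes [42, 42, 42, 42, 42, 1].
6 cycles on 211: each ℓ→(−1)^(ℓ−1), product (−1)^205 = -1.

-1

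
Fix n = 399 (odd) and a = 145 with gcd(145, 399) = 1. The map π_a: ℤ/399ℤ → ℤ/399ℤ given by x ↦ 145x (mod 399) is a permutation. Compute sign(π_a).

+1

Orbit of 121 under x↦145x: [121, 388, 1, 145, 277, 265]… (length divides ord_399(145)).
The orbit structure of x ↦ 145x mod 399: 69 orbits of sizes [6, 6, 6, 6, 6, 6, 6, 6, 6, 6, 6, 6, 6, 6, 6, 6, 6, 6, 6, 6, 6, 6, 6, 6, 6, 6, 6, 6, 6, 6, 6, 6, 6, 6, 6, 6, 6, 6, 6, 6, 6, 6, 6, 6, 6, 6, 6, 6, 6, 6, 6, 6, 6, 6, 6, 6, 6, 6, 6, 6, 6, 6, 6, 6, 6, 6, 1, 1, 1].
With 69 cycles on 399 points, sign = (−1)^{399−69} = +1.
Via Zolotarev, sign(π_{145}) = (145|399) = +1.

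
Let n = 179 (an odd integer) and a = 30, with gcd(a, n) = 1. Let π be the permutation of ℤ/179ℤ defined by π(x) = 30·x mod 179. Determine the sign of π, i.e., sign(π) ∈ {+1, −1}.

-1

Orbit of 89 under x↦30x: [89, 164, 87, 104, 77, 162, 27]… (length divides ord_179(30)).
The orbit structure of x ↦ 30x mod 179: 2 orbits of sizes [178, 1].
With 2 cycles on 179 points, sign = (−1)^{179−2} = -1.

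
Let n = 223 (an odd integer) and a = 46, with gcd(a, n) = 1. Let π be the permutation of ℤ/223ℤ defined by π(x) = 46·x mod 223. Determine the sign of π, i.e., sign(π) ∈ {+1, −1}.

-1

Trace 56: π^k(56) = [56, 123, 83, 27, 127, 44, 17] for k=0..6.
Decompose π into cycles: lengths [222, 1] (2 cycles, including the fixed point 0).
Σ(ℓ_i−1) = 223−2 = 221; sign = (−1)^221 = -1.
Via Zolotarev, sign(π_{46}) = (46|223) = -1.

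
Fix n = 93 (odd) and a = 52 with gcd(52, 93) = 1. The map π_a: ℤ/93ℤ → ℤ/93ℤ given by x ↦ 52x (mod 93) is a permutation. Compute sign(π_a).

Orbit of 82 under x↦52x: [82, 79, 16, 88, 19, 58, 40]… (length divides ord_93(52)).
Decompose π into cycles: lengths [30, 30, 30, 1, 1, 1] (6 cycles, including the fixed point 0).
n − c = 93 − 6 = 87; sign = (−1)^87 = -1.
Check: (52/93) = -1 by Zolotarev.

-1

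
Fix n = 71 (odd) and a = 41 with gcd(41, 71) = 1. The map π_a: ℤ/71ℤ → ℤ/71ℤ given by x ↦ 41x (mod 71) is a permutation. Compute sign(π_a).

Start at x=41: 41 → 48 → 51 → 32 → 34 → 45 → 70 → … (one orbit).
Decompose π into cycles: lengths [14, 14, 14, 14, 14, 1] (6 cycles, including the fixed point 0).
n − c = 71 − 6 = 65; sign = (−1)^65 = -1.

-1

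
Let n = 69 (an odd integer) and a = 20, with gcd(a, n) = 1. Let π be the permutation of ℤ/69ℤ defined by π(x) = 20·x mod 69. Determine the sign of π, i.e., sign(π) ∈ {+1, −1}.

Orbit of 4 under x↦20x: [4, 11, 13, 53, 25, 17, 64]… (length divides ord_69(20)).
Cycle type of π: 22×3 + 2 + 1; total 5 cycles.
69 − 5 = 64 transpositions; sign(π) = (−1)^64 = +1.
Via Zolotarev, sign(π_{20}) = (20|69) = +1.

+1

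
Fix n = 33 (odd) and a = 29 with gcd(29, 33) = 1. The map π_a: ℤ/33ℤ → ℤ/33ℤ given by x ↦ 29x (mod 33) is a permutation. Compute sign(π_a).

+1

Orbit of 31 under x↦29x: [31, 8, 1, 29, 16, 2, 25]… (length divides ord_33(29)).
Decompose π into cycles: lengths [10, 10, 10, 2, 1] (5 cycles, including the fixed point 0).
sign(π) = (−1)^{n − #cycles} = (−1)^{33−5} = (−1)^28 = +1.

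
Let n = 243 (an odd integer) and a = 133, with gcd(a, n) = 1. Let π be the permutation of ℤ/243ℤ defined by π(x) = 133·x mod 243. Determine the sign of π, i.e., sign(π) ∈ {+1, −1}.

+1

Start at x=130: 130 → 37 → 61 → 94 → 109 → 160 → 139 → … (one orbit).
π_133 has 11 disjoint cycles with lengths [81, 81, 27, 27, 9, 9, 3, 3, 1, 1, 1] on {0,…,242}.
n − c = 243 − 11 = 232; sign = (−1)^232 = +1.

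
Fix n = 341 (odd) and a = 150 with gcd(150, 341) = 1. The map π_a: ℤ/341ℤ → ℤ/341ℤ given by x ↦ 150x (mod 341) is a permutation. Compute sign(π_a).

Trace 36: π^k(36) = [36, 285, 125, 336, 273, 30, 67] for k=0..6.
π_150 has 17 disjoint cycles with lengths [30, 30, 30, 30, 30, 30, 30, 30, 30, 30, 10, 6, 6, 6, 6, 6, 1] on {0,…,340}.
With 17 cycles on 341 points, sign = (−1)^{341−17} = +1.
Check: (150/341) = +1 by Zolotarev.

+1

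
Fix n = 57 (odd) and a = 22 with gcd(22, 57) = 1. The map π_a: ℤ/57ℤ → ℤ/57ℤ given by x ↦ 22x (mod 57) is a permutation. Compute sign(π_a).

Orbit of 31 under x↦22x: [31, 55, 13, 1, 22, 28, 46]… (length divides ord_57(22)).
The orbit structure of x ↦ 22x mod 57: 6 orbits of sizes [18, 18, 18, 1, 1, 1].
Σ(ℓ_i−1) = 57−6 = 51; sign = (−1)^51 = -1.

-1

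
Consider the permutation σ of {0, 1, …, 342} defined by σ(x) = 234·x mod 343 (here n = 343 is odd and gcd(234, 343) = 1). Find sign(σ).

-1

Start at x=165: 165 → 194 → 120 → 297 → 212 → 216 → 123 → … (one orbit).
The orbit structure of x ↦ 234x mod 343: 4 orbits of sizes [294, 42, 6, 1].
sign(π) = (−1)^{n − #cycles} = (−1)^{343−4} = (−1)^339 = -1.
The Jacobi symbol (234|343) = -1 (Zolotarev) agrees.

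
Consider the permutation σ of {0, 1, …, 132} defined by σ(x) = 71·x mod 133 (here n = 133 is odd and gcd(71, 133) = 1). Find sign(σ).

-1

Start at x=1: 1 → 71 → 120 → 8 → 36 → 29 → 64 → … (one orbit).
Cycle lengths of π_71 on ℤ/133ℤ: [18, 18, 18, 18, 18, 18, 18, 1, 1, 1, 1, 1, 1, 1]; 14 cycles in total.
With 14 cycles on 133 points, sign = (−1)^{133−14} = -1.
Via Zolotarev, sign(π_{71}) = (71|133) = -1.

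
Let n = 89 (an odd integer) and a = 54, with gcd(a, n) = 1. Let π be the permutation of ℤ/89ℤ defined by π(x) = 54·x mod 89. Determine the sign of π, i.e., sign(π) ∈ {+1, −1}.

Orbit of 45 under x↦54x: [45, 27, 34, 56, 87, 70, 42]… (length divides ord_89(54)).
Cycle type of π: 88 + 1; total 2 cycles.
89 − 2 = 87 transpositions; sign(π) = (−1)^87 = -1.
The Jacobi symbol (54|89) = -1 (Zolotarev) agrees.

-1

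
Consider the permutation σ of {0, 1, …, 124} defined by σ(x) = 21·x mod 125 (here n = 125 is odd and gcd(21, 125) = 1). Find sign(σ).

Trace 66: π^k(66) = [66, 11, 106, 101, 121, 41, 111] for k=0..6.
The orbit structure of x ↦ 21x mod 125: 13 orbits of sizes [25, 25, 25, 25, 5, 5, 5, 5, 1, 1, 1, 1, 1].
125 − 13 = 112 transpositions; sign(π) = (−1)^112 = +1.
Via Zolotarev, sign(π_{21}) = (21|125) = +1.

+1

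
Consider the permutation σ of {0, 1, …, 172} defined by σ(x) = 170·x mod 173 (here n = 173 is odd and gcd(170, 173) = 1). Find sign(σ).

Start at x=47: 47 → 32 → 77 → 115 → 1 → 170 → 9 → … (one orbit).
Cycle type of π: 172 + 1; total 2 cycles.
n − c = 173 − 2 = 171; sign = (−1)^171 = -1.
The Jacobi symbol (170|173) = -1 (Zolotarev) agrees.

-1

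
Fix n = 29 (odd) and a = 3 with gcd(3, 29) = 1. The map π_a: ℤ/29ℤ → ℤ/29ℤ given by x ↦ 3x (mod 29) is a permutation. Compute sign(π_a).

Start at x=25: 25 → 17 → 22 → 8 → 24 → 14 → 13 → … (one orbit).
The orbit structure of x ↦ 3x mod 29: 2 orbits of sizes [28, 1].
With 2 cycles on 29 points, sign = (−1)^{29−2} = -1.

-1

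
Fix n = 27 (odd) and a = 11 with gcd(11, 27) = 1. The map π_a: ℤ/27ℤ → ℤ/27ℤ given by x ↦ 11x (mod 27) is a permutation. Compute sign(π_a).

Trace 14: π^k(14) = [14, 19, 20, 4, 17, 25, 5] for k=0..6.
Cycle type of π: 18 + 6 + 2 + 1; total 4 cycles.
n − c = 27 − 4 = 23; sign = (−1)^23 = -1.

-1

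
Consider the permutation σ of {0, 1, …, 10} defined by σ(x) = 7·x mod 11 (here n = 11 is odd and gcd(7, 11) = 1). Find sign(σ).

-1

Trace 8: π^k(8) = [8, 1, 7, 5, 2, 3, 10] for k=0..6.
Cycle lengths of π_7 on ℤ/11ℤ: [10, 1]; 2 cycles in total.
sign(π) = (−1)^{n − #cycles} = (−1)^{11−2} = (−1)^9 = -1.
The Jacobi symbol (7|11) = -1 (Zolotarev) agrees.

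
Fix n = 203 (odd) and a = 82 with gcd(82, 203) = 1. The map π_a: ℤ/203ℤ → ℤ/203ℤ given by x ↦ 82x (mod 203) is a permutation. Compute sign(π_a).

-1

Orbit of 139 under x↦82x: [139, 30, 24, 141, 194, 74, 181]… (length divides ord_203(82)).
π_82 has 10 disjoint cycles with lengths [42, 42, 42, 42, 7, 7, 7, 7, 6, 1] on {0,…,202}.
n − c = 203 − 10 = 193; sign = (−1)^193 = -1.
The Jacobi symbol (82|203) = -1 (Zolotarev) agrees.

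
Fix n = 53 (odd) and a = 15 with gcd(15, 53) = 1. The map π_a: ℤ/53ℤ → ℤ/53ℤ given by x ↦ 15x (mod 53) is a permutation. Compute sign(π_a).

Start at x=10: 10 → 44 → 24 → 42 → 47 → 16 → 28 → … (one orbit).
Decompose π into cycles: lengths [13, 13, 13, 13, 1] (5 cycles, including the fixed point 0).
Σ(ℓ_i−1) = 53−5 = 48; sign = (−1)^48 = +1.

+1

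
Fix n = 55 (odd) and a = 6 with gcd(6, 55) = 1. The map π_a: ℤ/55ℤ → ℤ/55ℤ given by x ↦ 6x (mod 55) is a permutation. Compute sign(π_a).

-1

Trace 36: π^k(36) = [36, 51, 31, 21, 16, 41, 26] for k=0..6.
Decompose π into cycles: lengths [10, 10, 10, 10, 10, 1, 1, 1, 1, 1] (10 cycles, including the fixed point 0).
55 − 10 = 45 transpositions; sign(π) = (−1)^45 = -1.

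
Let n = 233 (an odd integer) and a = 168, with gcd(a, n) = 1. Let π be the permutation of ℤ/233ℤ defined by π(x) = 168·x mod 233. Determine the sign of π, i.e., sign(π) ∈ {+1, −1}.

-1

Start at x=55: 55 → 153 → 74 → 83 → 197 → 10 → 49 → … (one orbit).
The orbit structure of x ↦ 168x mod 233: 2 orbits of sizes [232, 1].
sign(π) = (−1)^{n − #cycles} = (−1)^{233−2} = (−1)^231 = -1.
Via Zolotarev, sign(π_{168}) = (168|233) = -1.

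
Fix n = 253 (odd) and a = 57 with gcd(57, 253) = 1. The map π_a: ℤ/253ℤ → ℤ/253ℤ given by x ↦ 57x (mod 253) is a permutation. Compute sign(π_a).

+1

Start at x=109: 109 → 141 → 194 → 179 → 83 → 177 → 222 → … (one orbit).
The orbit structure of x ↦ 57x mod 253: 5 orbits of sizes [110, 110, 22, 10, 1].
253 − 5 = 248 transpositions; sign(π) = (−1)^248 = +1.
Via Zolotarev, sign(π_{57}) = (57|253) = +1.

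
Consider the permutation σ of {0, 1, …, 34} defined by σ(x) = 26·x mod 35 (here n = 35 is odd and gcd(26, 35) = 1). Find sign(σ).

-1

Start at x=1: 1 → 26 → 11 → 6 → 16 → 31 → 1 (one orbit).
π_26 has 10 disjoint cycles with lengths [6, 6, 6, 6, 6, 1, 1, 1, 1, 1] on {0,…,34}.
Σ(ℓ_i−1) = 35−10 = 25; sign = (−1)^25 = -1.
Via Zolotarev, sign(π_{26}) = (26|35) = -1.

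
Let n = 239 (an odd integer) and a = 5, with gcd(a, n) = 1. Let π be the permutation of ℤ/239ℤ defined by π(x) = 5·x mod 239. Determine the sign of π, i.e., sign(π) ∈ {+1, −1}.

Orbit of 163 under x↦5x: [163, 98, 12, 60, 61, 66, 91]… (length divides ord_239(5)).
Cycle type of π: 119×2 + 1; total 3 cycles.
Σ(ℓ_i−1) = 239−3 = 236; sign = (−1)^236 = +1.
Zolotarev: (5|239) = +1, matching the cycle-count sign.

+1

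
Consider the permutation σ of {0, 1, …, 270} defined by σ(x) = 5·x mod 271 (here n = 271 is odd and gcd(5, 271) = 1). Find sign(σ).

Start at x=258: 258 → 206 → 217 → 1 → 5 → 25 → 125 → … (one orbit).
Cycle lengths of π_5 on ℤ/271ℤ: [27, 27, 27, 27, 27, 27, 27, 27, 27, 27, 1]; 11 cycles in total.
11 cycles on 271: each ℓ→(−1)^(ℓ−1), product (−1)^260 = +1.
Zolotarev: (5|271) = +1, matching the cycle-count sign.

+1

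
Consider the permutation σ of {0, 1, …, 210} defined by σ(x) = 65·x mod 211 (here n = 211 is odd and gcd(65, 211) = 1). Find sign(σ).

+1

Trace 123: π^k(123) = [123, 188, 193, 96, 121, 58, 183] for k=0..6.
The orbit structure of x ↦ 65x mod 211: 7 orbits of sizes [35, 35, 35, 35, 35, 35, 1].
7 cycles on 211: each ℓ→(−1)^(ℓ−1), product (−1)^204 = +1.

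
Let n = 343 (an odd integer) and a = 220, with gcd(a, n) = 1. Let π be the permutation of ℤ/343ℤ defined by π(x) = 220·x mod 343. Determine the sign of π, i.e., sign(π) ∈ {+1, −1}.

Trace 177: π^k(177) = [177, 181, 32, 180, 155, 143, 247] for k=0..6.
π_220 has 4 disjoint cycles with lengths [294, 42, 6, 1] on {0,…,342}.
Σ(ℓ_i−1) = 343−4 = 339; sign = (−1)^339 = -1.

-1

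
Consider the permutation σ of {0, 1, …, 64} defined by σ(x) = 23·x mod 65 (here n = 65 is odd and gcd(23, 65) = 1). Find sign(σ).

-1

Start at x=14: 14 → 62 → 61 → 38 → 29 → 17 → 1 → … (one orbit).
Decompose π into cycles: lengths [12, 12, 12, 12, 6, 6, 4, 1] (8 cycles, including the fixed point 0).
sign(π) = (−1)^{n − #cycles} = (−1)^{65−8} = (−1)^57 = -1.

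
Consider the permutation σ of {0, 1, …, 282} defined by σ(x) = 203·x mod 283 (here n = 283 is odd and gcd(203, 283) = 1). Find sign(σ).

+1

Start at x=94: 94 → 121 → 225 → 112 → 96 → 244 → 7 → … (one orbit).
Decompose π into cycles: lengths [141, 141, 1] (3 cycles, including the fixed point 0).
3 cycles on 283: each ℓ→(−1)^(ℓ−1), product (−1)^280 = +1.
(203|283)_J = +1 (Zolotarev's lemma cross-check).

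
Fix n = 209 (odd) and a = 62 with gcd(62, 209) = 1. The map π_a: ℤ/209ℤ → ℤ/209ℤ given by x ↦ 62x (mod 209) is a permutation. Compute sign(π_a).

-1

Orbit of 80 under x↦62x: [80, 153, 81, 6, 163, 74, 199]… (length divides ord_209(62)).
Cycle lengths of π_62 on ℤ/209ℤ: [90, 90, 10, 9, 9, 1]; 6 cycles in total.
n − c = 209 − 6 = 203; sign = (−1)^203 = -1.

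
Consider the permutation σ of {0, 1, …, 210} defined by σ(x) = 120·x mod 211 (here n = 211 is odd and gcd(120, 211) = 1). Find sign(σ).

+1

Orbit of 154 under x↦120x: [154, 123, 201, 66, 113, 56, 179]… (length divides ord_211(120)).
Decompose π into cycles: lengths [105, 105, 1] (3 cycles, including the fixed point 0).
n − c = 211 − 3 = 208; sign = (−1)^208 = +1.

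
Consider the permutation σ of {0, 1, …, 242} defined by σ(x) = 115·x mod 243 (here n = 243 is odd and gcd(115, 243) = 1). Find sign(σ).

Start at x=67: 67 → 172 → 97 → 220 → 28 → 61 → 211 → … (one orbit).
Cycle type of π: 81×2 + 27×2 + 9×2 + 3×2 + 1×3; total 11 cycles.
243 − 11 = 232 transpositions; sign(π) = (−1)^232 = +1.

+1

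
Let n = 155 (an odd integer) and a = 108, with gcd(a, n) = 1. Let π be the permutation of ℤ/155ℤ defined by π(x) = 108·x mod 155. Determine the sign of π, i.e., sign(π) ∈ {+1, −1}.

+1

Start at x=27: 27 → 126 → 123 → 109 → 147 → 66 → 153 → … (one orbit).
Decompose π into cycles: lengths [20, 20, 20, 20, 20, 20, 10, 10, 10, 4, 1] (11 cycles, including the fixed point 0).
sign(π) = (−1)^{n − #cycles} = (−1)^{155−11} = (−1)^144 = +1.
Via Zolotarev, sign(π_{108}) = (108|155) = +1.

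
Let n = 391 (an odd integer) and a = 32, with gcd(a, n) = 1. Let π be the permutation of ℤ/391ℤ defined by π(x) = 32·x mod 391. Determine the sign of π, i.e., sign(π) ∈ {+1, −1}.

Orbit of 50 under x↦32x: [50, 36, 370, 110, 1, 32, 242]… (length divides ord_391(32)).
π_32 has 9 disjoint cycles with lengths [88, 88, 88, 88, 11, 11, 8, 8, 1] on {0,…,390}.
sign(π) = (−1)^{n − #cycles} = (−1)^{391−9} = (−1)^382 = +1.
Zolotarev: (32|391) = +1, matching the cycle-count sign.

+1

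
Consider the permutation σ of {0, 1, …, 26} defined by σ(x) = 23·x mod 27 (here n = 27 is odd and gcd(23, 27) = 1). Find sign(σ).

-1

Start at x=16: 16 → 17 → 13 → 2 → 19 → 5 → 7 → … (one orbit).
Cycle lengths of π_23 on ℤ/27ℤ: [18, 6, 2, 1]; 4 cycles in total.
n − c = 27 − 4 = 23; sign = (−1)^23 = -1.
Check: (23/27) = -1 by Zolotarev.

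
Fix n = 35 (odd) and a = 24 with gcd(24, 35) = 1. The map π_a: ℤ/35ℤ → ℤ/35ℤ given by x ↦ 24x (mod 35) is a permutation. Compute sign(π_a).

Start at x=34: 34 → 11 → 19 → 1 → 24 → 16 → 34 (one orbit).
Cycle type of π: 6×5 + 2×2 + 1; total 8 cycles.
Σ(ℓ_i−1) = 35−8 = 27; sign = (−1)^27 = -1.
(24|35)_J = -1 (Zolotarev's lemma cross-check).

-1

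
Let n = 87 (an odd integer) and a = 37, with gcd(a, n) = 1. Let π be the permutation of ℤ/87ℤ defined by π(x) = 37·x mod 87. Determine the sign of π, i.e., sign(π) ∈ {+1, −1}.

-1

Trace 61: π^k(61) = [61, 82, 76, 28, 79, 52, 10] for k=0..6.
Cycle lengths of π_37 on ℤ/87ℤ: [28, 28, 28, 1, 1, 1]; 6 cycles in total.
Σ(ℓ_i−1) = 87−6 = 81; sign = (−1)^81 = -1.
Via Zolotarev, sign(π_{37}) = (37|87) = -1.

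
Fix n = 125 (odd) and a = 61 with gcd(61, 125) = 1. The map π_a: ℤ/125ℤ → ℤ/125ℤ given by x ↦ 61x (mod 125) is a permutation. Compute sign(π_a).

Trace 26: π^k(26) = [26, 86, 121, 6, 116, 76, 11] for k=0..6.
The orbit structure of x ↦ 61x mod 125: 13 orbits of sizes [25, 25, 25, 25, 5, 5, 5, 5, 1, 1, 1, 1, 1].
sign(π) = (−1)^{n − #cycles} = (−1)^{125−13} = (−1)^112 = +1.
The Jacobi symbol (61|125) = +1 (Zolotarev) agrees.

+1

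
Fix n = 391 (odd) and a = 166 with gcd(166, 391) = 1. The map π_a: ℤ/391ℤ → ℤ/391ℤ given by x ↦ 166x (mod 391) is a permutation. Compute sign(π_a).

-1

Start at x=336: 336 → 254 → 327 → 324 → 217 → 50 → 89 → … (one orbit).
Cycle lengths of π_166 on ℤ/391ℤ: [44, 44, 44, 44, 44, 44, 44, 44, 22, 4, 4, 4, 4, 1]; 14 cycles in total.
391 − 14 = 377 transpositions; sign(π) = (−1)^377 = -1.
The Jacobi symbol (166|391) = -1 (Zolotarev) agrees.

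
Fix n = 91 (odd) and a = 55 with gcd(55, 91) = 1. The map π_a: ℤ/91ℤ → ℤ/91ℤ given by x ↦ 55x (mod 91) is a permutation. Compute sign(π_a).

Orbit of 48 under x↦55x: [48, 1, 55, 22, 27, 29]… (length divides ord_91(55)).
The orbit structure of x ↦ 55x mod 91: 20 orbits of sizes [6, 6, 6, 6, 6, 6, 6, 6, 6, 6, 6, 6, 3, 3, 3, 3, 2, 2, 2, 1].
sign(π) = (−1)^{n − #cycles} = (−1)^{91−20} = (−1)^71 = -1.

-1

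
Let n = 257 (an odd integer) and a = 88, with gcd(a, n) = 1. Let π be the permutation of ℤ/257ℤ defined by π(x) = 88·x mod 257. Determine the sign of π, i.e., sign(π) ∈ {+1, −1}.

+1

Orbit of 68 under x↦88x: [68, 73, 256, 169, 223, 92, 129]… (length divides ord_257(88)).
5 cycles of lengths [64, 64, 64, 64, 1].
Σ(ℓ_i−1) = 257−5 = 252; sign = (−1)^252 = +1.
Via Zolotarev, sign(π_{88}) = (88|257) = +1.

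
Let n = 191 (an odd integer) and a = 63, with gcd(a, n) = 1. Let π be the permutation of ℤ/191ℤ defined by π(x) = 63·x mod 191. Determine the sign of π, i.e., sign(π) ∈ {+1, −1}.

-1

Start at x=43: 43 → 35 → 104 → 58 → 25 → 47 → 96 → … (one orbit).
Cycle lengths of π_63 on ℤ/191ℤ: [190, 1]; 2 cycles in total.
Σ(ℓ_i−1) = 191−2 = 189; sign = (−1)^189 = -1.
Check: (63/191) = -1 by Zolotarev.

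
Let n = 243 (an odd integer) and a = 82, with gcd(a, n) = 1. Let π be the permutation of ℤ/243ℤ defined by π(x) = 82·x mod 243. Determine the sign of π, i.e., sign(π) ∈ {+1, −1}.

+1

Trace 1: π^k(1) = [1, 82, 163] for k=0..2.
π_82 has 135 disjoint cycles with lengths [3, 3, 3, 3, 3, 3, 3, 3, 3, 3, 3, 3, 3, 3, 3, 3, 3, 3, 3, 3, 3, 3, 3, 3, 3, 3, 3, 3, 3, 3, 3, 3, 3, 3, 3, 3, 3, 3, 3, 3, 3, 3, 3, 3, 3, 3, 3, 3, 3, 3, 3, 3, 3, 3, 1, 1, 1, 1, 1, 1, 1, 1, 1, 1, 1, 1, 1, 1, 1, 1, 1, 1, 1, 1, 1, 1, 1, 1, 1, 1, 1, 1, 1, 1, 1, 1, 1, 1, 1, 1, 1, 1, 1, 1, 1, 1, 1, 1, 1, 1, 1, 1, 1, 1, 1, 1, 1, 1, 1, 1, 1, 1, 1, 1, 1, 1, 1, 1, 1, 1, 1, 1, 1, 1, 1, 1, 1, 1, 1, 1, 1, 1, 1, 1, 1] on {0,…,242}.
sign(π) = (−1)^{n − #cycles} = (−1)^{243−135} = (−1)^108 = +1.
The Jacobi symbol (82|243) = +1 (Zolotarev) agrees.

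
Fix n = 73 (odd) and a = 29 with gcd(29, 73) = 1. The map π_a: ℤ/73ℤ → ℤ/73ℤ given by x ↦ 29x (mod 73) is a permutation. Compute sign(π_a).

Trace 67: π^k(67) = [67, 45, 64, 31, 23, 10, 71] for k=0..6.
Cycle type of π: 72 + 1; total 2 cycles.
2 cycles on 73: each ℓ→(−1)^(ℓ−1), product (−1)^71 = -1.
Zolotarev: (29|73) = -1, matching the cycle-count sign.

-1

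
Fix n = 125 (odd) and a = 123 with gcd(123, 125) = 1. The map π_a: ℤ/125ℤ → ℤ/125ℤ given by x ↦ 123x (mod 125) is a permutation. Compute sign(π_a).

-1

Orbit of 88 under x↦123x: [88, 74, 102, 46, 33, 59, 7]… (length divides ord_125(123)).
Cycle lengths of π_123 on ℤ/125ℤ: [100, 20, 4, 1]; 4 cycles in total.
sign(π) = (−1)^{n − #cycles} = (−1)^{125−4} = (−1)^121 = -1.
(123|125)_J = -1 (Zolotarev's lemma cross-check).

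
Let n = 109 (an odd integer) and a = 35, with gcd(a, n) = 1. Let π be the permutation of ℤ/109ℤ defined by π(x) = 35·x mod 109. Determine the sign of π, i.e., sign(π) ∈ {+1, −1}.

+1

Orbit of 66 under x↦35x: [66, 21, 81, 1, 35, 26, 38]… (length divides ord_109(35)).
Cycle lengths of π_35 on ℤ/109ℤ: [27, 27, 27, 27, 1]; 5 cycles in total.
n − c = 109 − 5 = 104; sign = (−1)^104 = +1.
(35|109)_J = +1 (Zolotarev's lemma cross-check).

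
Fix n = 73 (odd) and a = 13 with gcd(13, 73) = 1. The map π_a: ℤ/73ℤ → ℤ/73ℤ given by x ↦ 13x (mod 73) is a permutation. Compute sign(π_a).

Orbit of 43 under x↦13x: [43, 48, 40, 9, 44, 61, 63]… (length divides ord_73(13)).
The orbit structure of x ↦ 13x mod 73: 2 orbits of sizes [72, 1].
n − c = 73 − 2 = 71; sign = (−1)^71 = -1.

-1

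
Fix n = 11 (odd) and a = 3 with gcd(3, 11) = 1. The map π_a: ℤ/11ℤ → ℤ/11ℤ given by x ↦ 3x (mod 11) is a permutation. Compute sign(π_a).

+1

Orbit of 4 under x↦3x: [4, 1, 3, 9, 5]… (length divides ord_11(3)).
Cycle lengths of π_3 on ℤ/11ℤ: [5, 5, 1]; 3 cycles in total.
Σ(ℓ_i−1) = 11−3 = 8; sign = (−1)^8 = +1.
Zolotarev: (3|11) = +1, matching the cycle-count sign.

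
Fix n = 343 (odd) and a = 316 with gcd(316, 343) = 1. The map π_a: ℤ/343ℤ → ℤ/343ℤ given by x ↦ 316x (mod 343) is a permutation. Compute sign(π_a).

+1

Start at x=239: 239 → 64 → 330 → 8 → 127 → 1 → 316 → … (one orbit).
Cycle lengths of π_316 on ℤ/343ℤ: [49, 49, 49, 49, 49, 49, 7, 7, 7, 7, 7, 7, 1, 1, 1, 1, 1, 1, 1]; 19 cycles in total.
343 − 19 = 324 transpositions; sign(π) = (−1)^324 = +1.
The Jacobi symbol (316|343) = +1 (Zolotarev) agrees.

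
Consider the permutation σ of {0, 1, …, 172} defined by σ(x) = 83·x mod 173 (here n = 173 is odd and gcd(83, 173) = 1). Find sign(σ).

+1

Orbit of 148 under x↦83x: [148, 1, 83, 142, 22, 96, 10]… (length divides ord_173(83)).
The orbit structure of x ↦ 83x mod 173: 5 orbits of sizes [43, 43, 43, 43, 1].
Σ(ℓ_i−1) = 173−5 = 168; sign = (−1)^168 = +1.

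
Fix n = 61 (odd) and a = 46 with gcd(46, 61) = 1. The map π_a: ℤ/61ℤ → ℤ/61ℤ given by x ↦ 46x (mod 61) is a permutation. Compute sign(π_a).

Trace 13: π^k(13) = [13, 49, 58, 45, 57, 60, 15] for k=0..6.
π_46 has 3 disjoint cycles with lengths [30, 30, 1] on {0,…,60}.
n − c = 61 − 3 = 58; sign = (−1)^58 = +1.

+1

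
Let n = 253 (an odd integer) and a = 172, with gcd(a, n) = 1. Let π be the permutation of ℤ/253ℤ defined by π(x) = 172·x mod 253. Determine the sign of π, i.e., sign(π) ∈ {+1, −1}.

+1

Start at x=141: 141 → 217 → 133 → 106 → 16 → 222 → 234 → … (one orbit).
Cycle type of π: 110×2 + 22 + 10 + 1; total 5 cycles.
5 cycles on 253: each ℓ→(−1)^(ℓ−1), product (−1)^248 = +1.
The Jacobi symbol (172|253) = +1 (Zolotarev) agrees.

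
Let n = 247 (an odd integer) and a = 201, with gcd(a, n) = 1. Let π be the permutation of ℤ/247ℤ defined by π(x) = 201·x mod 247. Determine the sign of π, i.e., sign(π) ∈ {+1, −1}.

Orbit of 77 under x↦201x: [77, 163, 159, 96, 30, 102, 1]… (length divides ord_247(201)).
Cycle lengths of π_201 on ℤ/247ℤ: [12, 12, 12, 12, 12, 12, 12, 12, 12, 12, 12, 12, 12, 12, 12, 12, 12, 12, 12, 3, 3, 3, 3, 3, 3, 1]; 26 cycles in total.
Σ(ℓ_i−1) = 247−26 = 221; sign = (−1)^221 = -1.

-1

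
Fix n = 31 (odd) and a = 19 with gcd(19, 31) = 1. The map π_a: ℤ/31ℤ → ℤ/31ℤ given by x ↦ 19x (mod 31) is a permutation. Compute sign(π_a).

+1

Trace 9: π^k(9) = [9, 16, 25, 10, 4, 14, 18] for k=0..6.
Cycle type of π: 15×2 + 1; total 3 cycles.
With 3 cycles on 31 points, sign = (−1)^{31−3} = +1.
Zolotarev: (19|31) = +1, matching the cycle-count sign.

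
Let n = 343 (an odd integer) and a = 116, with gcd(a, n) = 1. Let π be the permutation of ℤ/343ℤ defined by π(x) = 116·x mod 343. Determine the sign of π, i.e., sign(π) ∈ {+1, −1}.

+1

Start at x=116: 116 → 79 → 246 → 67 → 226 → 148 → 18 → … (one orbit).
Cycle type of π: 21×14 + 3×16 + 1; total 31 cycles.
Σ(ℓ_i−1) = 343−31 = 312; sign = (−1)^312 = +1.
The Jacobi symbol (116|343) = +1 (Zolotarev) agrees.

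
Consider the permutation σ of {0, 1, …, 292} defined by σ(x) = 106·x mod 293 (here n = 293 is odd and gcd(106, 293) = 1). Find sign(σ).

Trace 224: π^k(224) = [224, 11, 287, 243, 267, 174, 278] for k=0..6.
Cycle lengths of π_106 on ℤ/293ℤ: [292, 1]; 2 cycles in total.
293 − 2 = 291 transpositions; sign(π) = (−1)^291 = -1.

-1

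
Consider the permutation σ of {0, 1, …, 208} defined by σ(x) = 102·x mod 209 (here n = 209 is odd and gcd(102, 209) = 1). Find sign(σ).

Orbit of 144 under x↦102x: [144, 58, 64, 49, 191, 45, 201]… (length divides ord_209(102)).
The orbit structure of x ↦ 102x mod 209: 21 orbits of sizes [15, 15, 15, 15, 15, 15, 15, 15, 15, 15, 15, 15, 5, 5, 3, 3, 3, 3, 3, 3, 1].
209 − 21 = 188 transpositions; sign(π) = (−1)^188 = +1.
(102|209)_J = +1 (Zolotarev's lemma cross-check).

+1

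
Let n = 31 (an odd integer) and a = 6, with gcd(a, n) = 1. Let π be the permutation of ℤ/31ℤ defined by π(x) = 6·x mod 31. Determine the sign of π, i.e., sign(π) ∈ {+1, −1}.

-1

Orbit of 1 under x↦6x: [1, 6, 5, 30, 25, 26]… (length divides ord_31(6)).
Decompose π into cycles: lengths [6, 6, 6, 6, 6, 1] (6 cycles, including the fixed point 0).
sign(π) = (−1)^{n − #cycles} = (−1)^{31−6} = (−1)^25 = -1.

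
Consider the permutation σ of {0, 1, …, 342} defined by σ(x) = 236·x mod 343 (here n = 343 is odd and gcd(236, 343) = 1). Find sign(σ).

-1

Orbit of 331 under x↦236x: [331, 255, 155, 222, 256, 48, 9]… (length divides ord_343(236)).
Cycle lengths of π_236 on ℤ/343ℤ: [294, 42, 6, 1]; 4 cycles in total.
With 4 cycles on 343 points, sign = (−1)^{343−4} = -1.
Zolotarev: (236|343) = -1, matching the cycle-count sign.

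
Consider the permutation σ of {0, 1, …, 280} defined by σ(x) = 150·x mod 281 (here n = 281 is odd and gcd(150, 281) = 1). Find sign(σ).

Start at x=217: 217 → 235 → 125 → 204 → 252 → 146 → 263 → … (one orbit).
2 cycles of lengths [280, 1].
281 − 2 = 279 transpositions; sign(π) = (−1)^279 = -1.
The Jacobi symbol (150|281) = -1 (Zolotarev) agrees.

-1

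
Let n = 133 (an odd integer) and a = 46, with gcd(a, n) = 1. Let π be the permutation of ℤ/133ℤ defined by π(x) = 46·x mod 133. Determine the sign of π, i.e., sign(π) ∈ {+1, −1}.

-1

Start at x=107: 107 → 1 → 46 → 121 → 113 → 11 → 107 (one orbit).
Decompose π into cycles: lengths [6, 6, 6, 6, 6, 6, 6, 6, 6, 6, 6, 6, 6, 6, 6, 6, 6, 6, 6, 6, 6, 3, 3, 1] (24 cycles, including the fixed point 0).
n − c = 133 − 24 = 109; sign = (−1)^109 = -1.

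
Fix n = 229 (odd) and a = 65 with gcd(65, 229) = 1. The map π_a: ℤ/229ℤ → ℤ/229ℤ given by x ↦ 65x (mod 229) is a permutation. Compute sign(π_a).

-1

Orbit of 228 under x↦65x: [228, 164, 126, 175, 154, 163, 61]… (length divides ord_229(65)).
2 cycles of lengths [228, 1].
With 2 cycles on 229 points, sign = (−1)^{229−2} = -1.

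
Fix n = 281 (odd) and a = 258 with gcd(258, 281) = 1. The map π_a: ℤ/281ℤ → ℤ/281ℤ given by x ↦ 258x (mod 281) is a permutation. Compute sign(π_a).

Trace 262: π^k(262) = [262, 156, 65, 191, 103, 160, 254] for k=0..6.
Cycle lengths of π_258 on ℤ/281ℤ: [280, 1]; 2 cycles in total.
With 2 cycles on 281 points, sign = (−1)^{281−2} = -1.
The Jacobi symbol (258|281) = -1 (Zolotarev) agrees.

-1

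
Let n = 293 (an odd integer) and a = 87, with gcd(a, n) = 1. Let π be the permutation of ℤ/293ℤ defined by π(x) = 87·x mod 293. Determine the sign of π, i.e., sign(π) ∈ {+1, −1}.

+1

Trace 37: π^k(37) = [37, 289, 238, 196, 58, 65, 88] for k=0..6.
Cycle lengths of π_87 on ℤ/293ℤ: [146, 146, 1]; 3 cycles in total.
293 − 3 = 290 transpositions; sign(π) = (−1)^290 = +1.
The Jacobi symbol (87|293) = +1 (Zolotarev) agrees.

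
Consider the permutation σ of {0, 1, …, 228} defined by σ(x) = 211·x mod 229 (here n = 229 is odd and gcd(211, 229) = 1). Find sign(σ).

-1

Trace 140: π^k(140) = [140, 228, 18, 134, 107, 135, 89] for k=0..6.
π_211 has 20 disjoint cycles with lengths [12, 12, 12, 12, 12, 12, 12, 12, 12, 12, 12, 12, 12, 12, 12, 12, 12, 12, 12, 1] on {0,…,228}.
n − c = 229 − 20 = 209; sign = (−1)^209 = -1.
The Jacobi symbol (211|229) = -1 (Zolotarev) agrees.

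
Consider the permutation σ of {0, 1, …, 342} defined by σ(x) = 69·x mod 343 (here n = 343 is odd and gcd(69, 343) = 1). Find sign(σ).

-1

Trace 155: π^k(155) = [155, 62, 162, 202, 218, 293, 323] for k=0..6.
Cycle lengths of π_69 on ℤ/343ℤ: [98, 98, 98, 14, 14, 14, 2, 2, 2, 1]; 10 cycles in total.
10 cycles on 343: each ℓ→(−1)^(ℓ−1), product (−1)^333 = -1.
Via Zolotarev, sign(π_{69}) = (69|343) = -1.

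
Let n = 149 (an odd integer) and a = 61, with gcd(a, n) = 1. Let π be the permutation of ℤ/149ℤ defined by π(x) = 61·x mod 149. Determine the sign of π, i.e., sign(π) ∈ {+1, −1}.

Orbit of 64 under x↦61x: [64, 30, 42, 29, 130, 33, 76]… (length divides ord_149(61)).
3 cycles of lengths [74, 74, 1].
3 cycles on 149: each ℓ→(−1)^(ℓ−1), product (−1)^146 = +1.
The Jacobi symbol (61|149) = +1 (Zolotarev) agrees.

+1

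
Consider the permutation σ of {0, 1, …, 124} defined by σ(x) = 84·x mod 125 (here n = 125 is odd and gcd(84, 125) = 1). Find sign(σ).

+1

Orbit of 36 under x↦84x: [36, 24, 16, 94, 21, 14, 51]… (length divides ord_125(84)).
7 cycles of lengths [50, 50, 10, 10, 2, 2, 1].
sign(π) = (−1)^{n − #cycles} = (−1)^{125−7} = (−1)^118 = +1.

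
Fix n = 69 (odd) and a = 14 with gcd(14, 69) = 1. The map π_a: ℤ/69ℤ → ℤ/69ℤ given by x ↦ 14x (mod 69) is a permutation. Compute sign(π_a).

Start at x=14: 14 → 58 → 53 → 52 → 38 → 49 → 65 → … (one orbit).
5 cycles of lengths [22, 22, 22, 2, 1].
5 cycles on 69: each ℓ→(−1)^(ℓ−1), product (−1)^64 = +1.
Check: (14/69) = +1 by Zolotarev.

+1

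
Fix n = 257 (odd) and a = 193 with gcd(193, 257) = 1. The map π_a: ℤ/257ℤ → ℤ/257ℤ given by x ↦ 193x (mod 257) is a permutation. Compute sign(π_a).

+1

Orbit of 256 under x↦193x: [256, 64, 16, 4, 1, 193, 241]… (length divides ord_257(193)).
Cycle type of π: 8×32 + 1; total 33 cycles.
Σ(ℓ_i−1) = 257−33 = 224; sign = (−1)^224 = +1.
The Jacobi symbol (193|257) = +1 (Zolotarev) agrees.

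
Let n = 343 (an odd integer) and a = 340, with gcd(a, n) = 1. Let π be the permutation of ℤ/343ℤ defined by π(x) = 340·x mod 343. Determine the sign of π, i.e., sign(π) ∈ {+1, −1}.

Orbit of 116 under x↦340x: [116, 338, 15, 298, 135, 281, 186]… (length divides ord_343(340)).
7 cycles of lengths [147, 147, 21, 21, 3, 3, 1].
n − c = 343 − 7 = 336; sign = (−1)^336 = +1.
(340|343)_J = +1 (Zolotarev's lemma cross-check).

+1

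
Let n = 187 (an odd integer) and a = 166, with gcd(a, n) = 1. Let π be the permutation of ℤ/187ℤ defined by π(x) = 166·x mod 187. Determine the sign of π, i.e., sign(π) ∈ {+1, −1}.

+1

Orbit of 89 under x↦166x: [89, 1, 166, 67]… (length divides ord_187(166)).
The orbit structure of x ↦ 166x mod 187: 55 orbits of sizes [4, 4, 4, 4, 4, 4, 4, 4, 4, 4, 4, 4, 4, 4, 4, 4, 4, 4, 4, 4, 4, 4, 4, 4, 4, 4, 4, 4, 4, 4, 4, 4, 4, 4, 4, 4, 4, 4, 4, 4, 4, 4, 4, 4, 1, 1, 1, 1, 1, 1, 1, 1, 1, 1, 1].
55 cycles on 187: each ℓ→(−1)^(ℓ−1), product (−1)^132 = +1.
The Jacobi symbol (166|187) = +1 (Zolotarev) agrees.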